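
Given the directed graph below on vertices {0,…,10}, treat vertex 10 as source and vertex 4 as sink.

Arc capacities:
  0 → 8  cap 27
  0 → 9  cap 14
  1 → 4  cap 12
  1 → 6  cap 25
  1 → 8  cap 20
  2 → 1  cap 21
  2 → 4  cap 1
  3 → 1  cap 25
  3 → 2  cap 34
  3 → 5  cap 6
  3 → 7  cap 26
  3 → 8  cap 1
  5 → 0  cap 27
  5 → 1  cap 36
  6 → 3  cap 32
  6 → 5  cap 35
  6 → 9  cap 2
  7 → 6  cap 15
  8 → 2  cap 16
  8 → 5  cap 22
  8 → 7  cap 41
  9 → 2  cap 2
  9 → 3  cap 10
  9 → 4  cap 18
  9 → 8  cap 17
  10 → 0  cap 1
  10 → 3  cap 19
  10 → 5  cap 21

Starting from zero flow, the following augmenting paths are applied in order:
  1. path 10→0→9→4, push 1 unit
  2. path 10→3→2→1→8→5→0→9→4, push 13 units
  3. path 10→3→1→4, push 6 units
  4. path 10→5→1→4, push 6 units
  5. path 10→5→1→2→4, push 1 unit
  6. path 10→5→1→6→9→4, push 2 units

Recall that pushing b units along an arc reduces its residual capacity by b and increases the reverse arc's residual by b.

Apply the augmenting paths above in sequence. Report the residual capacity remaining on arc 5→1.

Residual capacity of (5,1): 27

after path 1 (10→0→9→4, push 1): res(5,1)=36
after path 2 (10→3→2→1→8→5→0→9→4, push 13): res(5,1)=36
after path 3 (10→3→1→4, push 6): res(5,1)=36
after path 4 (10→5→1→4, push 6): res(5,1)=30
after path 5 (10→5→1→2→4, push 1): res(5,1)=29
after path 6 (10→5→1→6→9→4, push 2): res(5,1)=27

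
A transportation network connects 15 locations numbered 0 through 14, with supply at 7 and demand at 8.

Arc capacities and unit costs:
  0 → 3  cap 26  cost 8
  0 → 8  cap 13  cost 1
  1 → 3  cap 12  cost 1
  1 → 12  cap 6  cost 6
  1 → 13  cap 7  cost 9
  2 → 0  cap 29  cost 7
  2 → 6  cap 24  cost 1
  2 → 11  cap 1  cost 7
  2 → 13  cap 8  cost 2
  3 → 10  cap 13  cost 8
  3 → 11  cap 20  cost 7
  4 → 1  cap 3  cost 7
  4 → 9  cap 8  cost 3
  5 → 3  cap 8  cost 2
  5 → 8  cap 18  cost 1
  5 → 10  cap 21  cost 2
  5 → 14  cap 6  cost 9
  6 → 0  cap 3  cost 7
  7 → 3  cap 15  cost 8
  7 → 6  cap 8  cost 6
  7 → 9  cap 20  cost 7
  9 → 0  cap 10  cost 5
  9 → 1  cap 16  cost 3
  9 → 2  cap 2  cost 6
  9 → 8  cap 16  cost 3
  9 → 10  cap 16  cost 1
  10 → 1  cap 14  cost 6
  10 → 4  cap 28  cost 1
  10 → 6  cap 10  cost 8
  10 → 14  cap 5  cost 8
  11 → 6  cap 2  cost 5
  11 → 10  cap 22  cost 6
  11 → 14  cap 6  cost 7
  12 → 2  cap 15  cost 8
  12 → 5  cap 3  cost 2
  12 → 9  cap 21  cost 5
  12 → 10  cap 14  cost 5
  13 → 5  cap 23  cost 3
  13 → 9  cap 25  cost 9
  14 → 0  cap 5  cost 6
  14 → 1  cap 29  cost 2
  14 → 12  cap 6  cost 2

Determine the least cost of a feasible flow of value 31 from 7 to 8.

Minimum cost for 31 units: 464

shortest-cost path #1: 7→9→8 push 16 @ unit cost 10 (adds 160)
shortest-cost path #2: 7→9→0→8 push 4 @ unit cost 13 (adds 52)
shortest-cost path #3: 7→6→0→8 push 3 @ unit cost 14 (adds 42)
shortest-cost path #4: 7→3→10→4→9→0→8 push 6 @ unit cost 26 (adds 156)
shortest-cost path #5: 7→3→11→14→12→5→8 push 2 @ unit cost 27 (adds 54)
total cost = 464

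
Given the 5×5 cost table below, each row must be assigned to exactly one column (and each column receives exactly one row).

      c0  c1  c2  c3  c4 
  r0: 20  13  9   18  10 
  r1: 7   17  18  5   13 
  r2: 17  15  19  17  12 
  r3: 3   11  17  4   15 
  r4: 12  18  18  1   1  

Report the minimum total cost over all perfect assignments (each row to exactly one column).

Minimum assignment cost: 33

optimal assignment: row0→col2 (cost 9), row1→col3 (cost 5), row2→col1 (cost 15), row3→col0 (cost 3), row4→col4 (cost 1)
total = 9 + 5 + 15 + 3 + 1 = 33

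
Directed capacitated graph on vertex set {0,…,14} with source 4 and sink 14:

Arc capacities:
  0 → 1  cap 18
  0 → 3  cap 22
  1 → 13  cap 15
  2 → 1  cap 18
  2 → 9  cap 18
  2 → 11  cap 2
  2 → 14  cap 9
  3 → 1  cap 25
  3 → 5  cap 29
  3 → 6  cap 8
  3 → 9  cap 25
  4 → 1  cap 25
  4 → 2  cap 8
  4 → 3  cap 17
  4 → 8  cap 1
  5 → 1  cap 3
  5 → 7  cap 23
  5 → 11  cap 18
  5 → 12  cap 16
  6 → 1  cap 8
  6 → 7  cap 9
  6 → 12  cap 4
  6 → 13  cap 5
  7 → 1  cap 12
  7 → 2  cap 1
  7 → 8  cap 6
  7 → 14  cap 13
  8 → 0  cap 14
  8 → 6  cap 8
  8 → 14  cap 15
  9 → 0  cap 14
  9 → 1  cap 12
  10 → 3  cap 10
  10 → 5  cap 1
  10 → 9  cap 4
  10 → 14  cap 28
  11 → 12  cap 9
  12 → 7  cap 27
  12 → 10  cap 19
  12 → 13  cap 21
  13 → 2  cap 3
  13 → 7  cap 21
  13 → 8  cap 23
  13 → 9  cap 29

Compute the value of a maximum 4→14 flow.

augment #1: 4→2→14 bottleneck 8, total now 8
augment #2: 4→8→14 bottleneck 1, total now 9
augment #3: 4→1→13→2→14 bottleneck 1, total now 10
augment #4: 4→1→13→7→14 bottleneck 13, total now 23
augment #5: 4→1→13→8→14 bottleneck 1, total now 24
augment #6: 4→3→5→7→8→14 bottleneck 6, total now 30
augment #7: 4→3→5→12→10→14 bottleneck 11, total now 41

Maximum flow value: 41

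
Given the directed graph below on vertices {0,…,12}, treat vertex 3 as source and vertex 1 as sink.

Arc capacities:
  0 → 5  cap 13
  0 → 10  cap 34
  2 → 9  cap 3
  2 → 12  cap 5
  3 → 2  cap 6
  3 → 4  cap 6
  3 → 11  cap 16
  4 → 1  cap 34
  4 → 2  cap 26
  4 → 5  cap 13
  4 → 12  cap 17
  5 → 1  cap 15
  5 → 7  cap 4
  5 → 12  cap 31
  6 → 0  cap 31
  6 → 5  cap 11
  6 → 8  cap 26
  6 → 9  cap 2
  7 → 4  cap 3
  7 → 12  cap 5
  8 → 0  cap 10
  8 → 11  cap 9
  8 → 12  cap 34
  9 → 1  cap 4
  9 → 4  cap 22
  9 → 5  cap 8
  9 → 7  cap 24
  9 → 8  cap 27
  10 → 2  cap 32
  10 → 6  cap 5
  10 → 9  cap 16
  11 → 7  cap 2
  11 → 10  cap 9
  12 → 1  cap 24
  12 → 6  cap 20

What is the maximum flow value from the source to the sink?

augment #1: 3→4→1 bottleneck 6, total now 6
augment #2: 3→2→9→1 bottleneck 3, total now 9
augment #3: 3→2→12→1 bottleneck 3, total now 12
augment #4: 3→11→7→4→1 bottleneck 2, total now 14
augment #5: 3→11→10→9→1 bottleneck 1, total now 15
augment #6: 3→11→10→2→12→1 bottleneck 2, total now 17
augment #7: 3→11→10→6→5→1 bottleneck 5, total now 22
augment #8: 3→11→10→9→4→1 bottleneck 1, total now 23

Maximum flow value: 23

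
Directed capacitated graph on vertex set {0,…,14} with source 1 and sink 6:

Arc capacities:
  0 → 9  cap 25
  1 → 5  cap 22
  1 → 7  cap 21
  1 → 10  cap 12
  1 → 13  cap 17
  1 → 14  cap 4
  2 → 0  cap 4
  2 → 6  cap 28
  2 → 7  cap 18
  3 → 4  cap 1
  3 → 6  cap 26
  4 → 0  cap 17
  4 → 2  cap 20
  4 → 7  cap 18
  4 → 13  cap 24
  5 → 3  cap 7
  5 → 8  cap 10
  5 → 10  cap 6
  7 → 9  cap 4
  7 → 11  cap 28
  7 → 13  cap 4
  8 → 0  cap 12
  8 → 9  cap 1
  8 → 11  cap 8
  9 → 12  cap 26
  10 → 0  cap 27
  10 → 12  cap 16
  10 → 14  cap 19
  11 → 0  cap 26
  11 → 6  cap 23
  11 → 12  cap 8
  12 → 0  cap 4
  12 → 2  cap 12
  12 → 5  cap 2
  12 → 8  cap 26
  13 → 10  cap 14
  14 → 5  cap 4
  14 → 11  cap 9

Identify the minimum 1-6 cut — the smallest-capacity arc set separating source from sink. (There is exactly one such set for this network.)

Min-cut arcs: {(5,3), (11,6), (12,2)} (total capacity 42)

augment #1: 1→5→3→6 push 7
augment #2: 1→7→11→6 push 21
augment #3: 1→14→11→6 push 2
augment #4: 1→10→12→2→6 push 12
max flow = 42; residual-reachable set from 1 gives S-side
cut edges (S→T): {(5,3), (11,6), (12,2)} total cap 42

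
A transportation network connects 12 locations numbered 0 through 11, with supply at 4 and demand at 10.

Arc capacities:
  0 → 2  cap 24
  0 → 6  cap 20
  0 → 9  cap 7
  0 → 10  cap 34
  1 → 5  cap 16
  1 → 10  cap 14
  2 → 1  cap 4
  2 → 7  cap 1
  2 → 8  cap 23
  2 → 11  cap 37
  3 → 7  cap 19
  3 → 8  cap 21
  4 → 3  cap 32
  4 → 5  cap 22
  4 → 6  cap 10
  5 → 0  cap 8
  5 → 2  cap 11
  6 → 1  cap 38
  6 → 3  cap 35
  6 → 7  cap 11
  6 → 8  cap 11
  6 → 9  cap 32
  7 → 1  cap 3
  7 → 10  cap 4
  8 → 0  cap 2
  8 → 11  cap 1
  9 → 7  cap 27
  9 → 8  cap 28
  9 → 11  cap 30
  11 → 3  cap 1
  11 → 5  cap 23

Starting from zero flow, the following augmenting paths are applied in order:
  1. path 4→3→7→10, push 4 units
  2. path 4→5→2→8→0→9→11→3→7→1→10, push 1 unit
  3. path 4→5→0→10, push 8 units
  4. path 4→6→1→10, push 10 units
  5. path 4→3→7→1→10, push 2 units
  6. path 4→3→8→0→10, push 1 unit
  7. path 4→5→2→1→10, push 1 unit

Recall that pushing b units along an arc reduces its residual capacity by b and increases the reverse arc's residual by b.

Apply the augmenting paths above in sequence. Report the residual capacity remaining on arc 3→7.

Residual capacity of (3,7): 12

after path 1 (4→3→7→10, push 4): res(3,7)=15
after path 2 (4→5→2→8→0→9→11→3→7→1→10, push 1): res(3,7)=14
after path 3 (4→5→0→10, push 8): res(3,7)=14
after path 4 (4→6→1→10, push 10): res(3,7)=14
after path 5 (4→3→7→1→10, push 2): res(3,7)=12
after path 6 (4→3→8→0→10, push 1): res(3,7)=12
after path 7 (4→5→2→1→10, push 1): res(3,7)=12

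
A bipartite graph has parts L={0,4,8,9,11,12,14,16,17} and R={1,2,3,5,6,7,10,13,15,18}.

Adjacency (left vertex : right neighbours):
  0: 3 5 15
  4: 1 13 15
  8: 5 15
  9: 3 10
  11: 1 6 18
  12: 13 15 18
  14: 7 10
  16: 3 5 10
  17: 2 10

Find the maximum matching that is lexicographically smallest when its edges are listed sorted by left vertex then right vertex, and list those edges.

Lex-smallest maximum matching: {(0,3), (4,1), (8,15), (9,10), (11,6), (12,13), (14,7), (16,5), (17,2)}

|M| = 9 (so the lex-smallest maximum matching has 9 edges)
process left vertices in ascending order; for each, take the smallest-labelled available neighbour that still permits 9 edges overall, or leave it unmatched if none does
lex-smallest matching: {0-3, 4-1, 8-15, 9-10, 11-6, 12-13, 14-7, 16-5, 17-2}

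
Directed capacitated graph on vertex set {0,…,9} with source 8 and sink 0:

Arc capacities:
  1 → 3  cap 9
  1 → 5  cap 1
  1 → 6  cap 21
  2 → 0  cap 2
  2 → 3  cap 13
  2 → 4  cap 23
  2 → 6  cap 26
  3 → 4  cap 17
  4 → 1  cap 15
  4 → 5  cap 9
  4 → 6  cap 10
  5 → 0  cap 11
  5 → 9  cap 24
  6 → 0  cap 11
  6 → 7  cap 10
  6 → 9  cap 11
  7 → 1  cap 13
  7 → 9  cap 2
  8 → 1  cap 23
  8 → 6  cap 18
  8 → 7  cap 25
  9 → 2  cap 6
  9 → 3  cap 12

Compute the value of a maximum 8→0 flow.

augment #1: 8→6→0 bottleneck 11, total now 11
augment #2: 8→1→5→0 bottleneck 1, total now 12
augment #3: 8→6→9→2→0 bottleneck 2, total now 14
augment #4: 8→1→3→4→5→0 bottleneck 9, total now 23

Maximum flow value: 23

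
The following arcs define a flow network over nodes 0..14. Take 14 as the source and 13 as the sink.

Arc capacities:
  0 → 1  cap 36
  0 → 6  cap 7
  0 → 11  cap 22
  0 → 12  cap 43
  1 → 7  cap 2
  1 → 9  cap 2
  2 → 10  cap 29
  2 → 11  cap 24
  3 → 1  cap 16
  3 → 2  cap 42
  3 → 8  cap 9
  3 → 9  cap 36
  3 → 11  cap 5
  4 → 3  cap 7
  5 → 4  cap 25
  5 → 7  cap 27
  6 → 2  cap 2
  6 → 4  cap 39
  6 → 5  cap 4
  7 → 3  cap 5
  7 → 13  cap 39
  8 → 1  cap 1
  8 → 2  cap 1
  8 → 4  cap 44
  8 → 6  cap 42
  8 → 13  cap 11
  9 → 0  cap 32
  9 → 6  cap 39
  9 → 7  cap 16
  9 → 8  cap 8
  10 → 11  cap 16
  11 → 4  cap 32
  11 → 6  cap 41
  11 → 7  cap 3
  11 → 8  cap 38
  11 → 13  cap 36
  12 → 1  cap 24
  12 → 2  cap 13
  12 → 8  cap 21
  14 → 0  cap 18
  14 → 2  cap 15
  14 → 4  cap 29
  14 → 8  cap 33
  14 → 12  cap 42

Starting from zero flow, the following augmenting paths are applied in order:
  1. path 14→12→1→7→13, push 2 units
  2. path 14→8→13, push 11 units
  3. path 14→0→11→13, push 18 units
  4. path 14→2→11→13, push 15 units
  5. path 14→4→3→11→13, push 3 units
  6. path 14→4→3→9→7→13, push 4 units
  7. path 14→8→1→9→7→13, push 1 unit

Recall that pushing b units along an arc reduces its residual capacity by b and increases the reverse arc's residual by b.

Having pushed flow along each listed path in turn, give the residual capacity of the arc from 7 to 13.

after path 1 (14→12→1→7→13, push 2): res(7,13)=37
after path 2 (14→8→13, push 11): res(7,13)=37
after path 3 (14→0→11→13, push 18): res(7,13)=37
after path 4 (14→2→11→13, push 15): res(7,13)=37
after path 5 (14→4→3→11→13, push 3): res(7,13)=37
after path 6 (14→4→3→9→7→13, push 4): res(7,13)=33
after path 7 (14→8→1→9→7→13, push 1): res(7,13)=32

Residual capacity of (7,13): 32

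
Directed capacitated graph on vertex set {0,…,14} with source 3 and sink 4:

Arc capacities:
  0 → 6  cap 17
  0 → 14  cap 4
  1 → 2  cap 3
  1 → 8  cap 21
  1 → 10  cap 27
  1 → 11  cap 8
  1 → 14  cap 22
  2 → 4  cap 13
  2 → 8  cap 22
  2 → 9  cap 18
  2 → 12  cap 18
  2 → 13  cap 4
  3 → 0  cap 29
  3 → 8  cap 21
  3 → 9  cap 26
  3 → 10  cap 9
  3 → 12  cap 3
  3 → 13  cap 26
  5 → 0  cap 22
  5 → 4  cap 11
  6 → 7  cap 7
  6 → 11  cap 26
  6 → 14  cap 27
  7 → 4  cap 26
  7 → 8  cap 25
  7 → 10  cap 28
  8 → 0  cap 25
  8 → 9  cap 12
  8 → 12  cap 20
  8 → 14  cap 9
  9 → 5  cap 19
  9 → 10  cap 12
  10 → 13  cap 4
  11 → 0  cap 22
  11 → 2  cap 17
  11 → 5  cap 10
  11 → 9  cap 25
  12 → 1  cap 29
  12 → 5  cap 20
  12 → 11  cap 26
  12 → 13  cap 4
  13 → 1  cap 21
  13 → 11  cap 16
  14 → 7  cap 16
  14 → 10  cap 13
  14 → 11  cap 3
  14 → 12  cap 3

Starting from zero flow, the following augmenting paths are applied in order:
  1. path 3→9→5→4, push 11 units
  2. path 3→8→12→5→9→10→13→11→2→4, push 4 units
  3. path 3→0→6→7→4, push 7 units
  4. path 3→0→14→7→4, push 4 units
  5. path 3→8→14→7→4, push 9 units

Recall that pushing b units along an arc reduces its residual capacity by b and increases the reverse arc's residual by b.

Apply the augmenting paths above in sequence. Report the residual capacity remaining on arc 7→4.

after path 1 (3→9→5→4, push 11): res(7,4)=26
after path 2 (3→8→12→5→9→10→13→11→2→4, push 4): res(7,4)=26
after path 3 (3→0→6→7→4, push 7): res(7,4)=19
after path 4 (3→0→14→7→4, push 4): res(7,4)=15
after path 5 (3→8→14→7→4, push 9): res(7,4)=6

Residual capacity of (7,4): 6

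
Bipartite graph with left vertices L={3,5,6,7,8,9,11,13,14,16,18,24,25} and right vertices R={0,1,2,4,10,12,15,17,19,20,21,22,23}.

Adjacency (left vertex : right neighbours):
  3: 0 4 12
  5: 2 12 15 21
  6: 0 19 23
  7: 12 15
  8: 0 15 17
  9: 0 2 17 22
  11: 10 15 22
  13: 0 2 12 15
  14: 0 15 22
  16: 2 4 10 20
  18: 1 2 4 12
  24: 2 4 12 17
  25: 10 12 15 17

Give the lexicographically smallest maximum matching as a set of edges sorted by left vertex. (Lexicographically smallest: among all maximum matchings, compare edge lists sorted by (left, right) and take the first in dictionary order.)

|M| = 12 (so the lex-smallest maximum matching has 12 edges)
process left vertices in ascending order; for each, take the smallest-labelled available neighbour that still permits 12 edges overall, or leave it unmatched if none does
lex-smallest matching: {3-0, 5-21, 6-19, 7-12, 8-15, 9-2, 11-10, 14-22, 16-20, 18-1, 24-4, 25-17}

Lex-smallest maximum matching: {(3,0), (5,21), (6,19), (7,12), (8,15), (9,2), (11,10), (14,22), (16,20), (18,1), (24,4), (25,17)}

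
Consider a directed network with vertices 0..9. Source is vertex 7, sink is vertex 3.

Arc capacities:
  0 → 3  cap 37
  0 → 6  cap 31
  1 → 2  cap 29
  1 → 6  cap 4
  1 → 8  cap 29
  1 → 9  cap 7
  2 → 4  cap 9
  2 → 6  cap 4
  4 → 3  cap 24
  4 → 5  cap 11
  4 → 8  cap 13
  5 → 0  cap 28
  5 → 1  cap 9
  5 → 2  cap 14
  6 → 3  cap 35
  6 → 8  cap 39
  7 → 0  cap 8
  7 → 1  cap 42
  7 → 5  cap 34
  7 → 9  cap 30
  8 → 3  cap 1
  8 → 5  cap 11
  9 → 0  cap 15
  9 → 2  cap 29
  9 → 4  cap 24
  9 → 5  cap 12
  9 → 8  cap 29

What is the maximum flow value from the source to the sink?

Maximum flow value: 84

augment #1: 7→0→3 bottleneck 8, total now 8
augment #2: 7→1→6→3 bottleneck 4, total now 12
augment #3: 7→1→8→3 bottleneck 1, total now 13
augment #4: 7→5→0→3 bottleneck 28, total now 41
augment #5: 7→9→0→3 bottleneck 1, total now 42
augment #6: 7→9→4→3 bottleneck 24, total now 66
augment #7: 7→1→2→6→3 bottleneck 4, total now 70
augment #8: 7→9→0→6→3 bottleneck 5, total now 75
augment #9: 7→1→9→0→6→3 bottleneck 7, total now 82
augment #10: 7→1→2→4→9→0→6→3 bottleneck 2, total now 84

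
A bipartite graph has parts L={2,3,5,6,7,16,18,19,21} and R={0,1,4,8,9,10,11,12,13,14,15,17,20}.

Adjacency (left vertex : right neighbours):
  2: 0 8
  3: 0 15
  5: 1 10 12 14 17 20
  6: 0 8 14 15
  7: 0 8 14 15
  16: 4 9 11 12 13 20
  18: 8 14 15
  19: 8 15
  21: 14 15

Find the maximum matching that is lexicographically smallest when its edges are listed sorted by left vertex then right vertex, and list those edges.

Lex-smallest maximum matching: {(2,0), (3,15), (5,1), (6,8), (7,14), (16,4)}

|M| = 6 (so the lex-smallest maximum matching has 6 edges)
process left vertices in ascending order; for each, take the smallest-labelled available neighbour that still permits 6 edges overall, or leave it unmatched if none does
lex-smallest matching: {2-0, 3-15, 5-1, 6-8, 7-14, 16-4}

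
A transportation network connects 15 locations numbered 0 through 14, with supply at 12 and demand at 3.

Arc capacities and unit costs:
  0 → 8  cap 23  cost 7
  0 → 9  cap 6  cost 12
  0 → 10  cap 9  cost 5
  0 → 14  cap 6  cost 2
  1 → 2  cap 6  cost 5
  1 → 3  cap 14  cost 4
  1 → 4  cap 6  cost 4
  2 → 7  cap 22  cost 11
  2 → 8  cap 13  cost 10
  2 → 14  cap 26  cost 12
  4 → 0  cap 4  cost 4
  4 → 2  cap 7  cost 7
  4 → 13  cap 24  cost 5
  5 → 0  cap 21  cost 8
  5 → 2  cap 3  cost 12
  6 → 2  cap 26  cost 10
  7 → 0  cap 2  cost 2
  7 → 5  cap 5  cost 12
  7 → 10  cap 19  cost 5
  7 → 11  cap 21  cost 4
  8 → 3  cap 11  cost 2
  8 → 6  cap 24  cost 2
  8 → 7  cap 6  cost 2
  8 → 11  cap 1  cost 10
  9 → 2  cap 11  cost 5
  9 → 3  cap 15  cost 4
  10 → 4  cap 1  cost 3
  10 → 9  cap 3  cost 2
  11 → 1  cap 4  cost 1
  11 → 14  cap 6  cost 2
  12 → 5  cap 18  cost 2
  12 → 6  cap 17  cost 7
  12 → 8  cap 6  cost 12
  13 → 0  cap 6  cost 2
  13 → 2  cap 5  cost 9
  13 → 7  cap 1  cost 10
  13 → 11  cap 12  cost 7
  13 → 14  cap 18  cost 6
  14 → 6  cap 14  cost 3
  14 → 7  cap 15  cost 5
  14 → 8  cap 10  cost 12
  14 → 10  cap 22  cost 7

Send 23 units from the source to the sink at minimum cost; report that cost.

Minimum cost for 23 units: 476

shortest-cost path #1: 12→8→3 push 6 @ unit cost 14 (adds 84)
shortest-cost path #2: 12→5→0→8→3 push 5 @ unit cost 19 (adds 95)
shortest-cost path #3: 12→5→0→10→9→3 push 3 @ unit cost 21 (adds 63)
shortest-cost path #4: 12→5→0→9→3 push 6 @ unit cost 26 (adds 156)
shortest-cost path #5: 12→5→0→14→7→11→1→3 push 3 @ unit cost 26 (adds 78)
total cost = 476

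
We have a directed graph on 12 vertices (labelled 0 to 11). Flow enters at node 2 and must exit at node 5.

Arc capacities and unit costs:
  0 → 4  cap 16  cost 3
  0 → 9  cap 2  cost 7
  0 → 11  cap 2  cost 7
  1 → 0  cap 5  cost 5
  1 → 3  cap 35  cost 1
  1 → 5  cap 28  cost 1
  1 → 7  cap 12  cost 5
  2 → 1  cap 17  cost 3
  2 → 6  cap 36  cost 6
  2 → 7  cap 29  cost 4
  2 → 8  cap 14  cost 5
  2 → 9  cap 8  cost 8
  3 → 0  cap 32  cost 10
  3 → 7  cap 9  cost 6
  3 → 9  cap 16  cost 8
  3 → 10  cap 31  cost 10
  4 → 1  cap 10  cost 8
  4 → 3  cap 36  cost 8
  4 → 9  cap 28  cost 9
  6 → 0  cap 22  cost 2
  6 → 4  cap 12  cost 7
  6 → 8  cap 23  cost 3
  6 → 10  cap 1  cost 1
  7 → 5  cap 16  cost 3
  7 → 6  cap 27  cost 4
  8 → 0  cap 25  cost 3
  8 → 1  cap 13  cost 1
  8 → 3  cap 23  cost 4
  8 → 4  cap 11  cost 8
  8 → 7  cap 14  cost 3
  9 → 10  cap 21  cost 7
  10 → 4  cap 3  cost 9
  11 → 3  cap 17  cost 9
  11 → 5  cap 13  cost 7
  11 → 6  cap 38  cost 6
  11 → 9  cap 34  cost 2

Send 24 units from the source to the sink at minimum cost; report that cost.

Minimum cost for 24 units: 117

shortest-cost path #1: 2→1→5 push 17 @ unit cost 4 (adds 68)
shortest-cost path #2: 2→7→5 push 7 @ unit cost 7 (adds 49)
total cost = 117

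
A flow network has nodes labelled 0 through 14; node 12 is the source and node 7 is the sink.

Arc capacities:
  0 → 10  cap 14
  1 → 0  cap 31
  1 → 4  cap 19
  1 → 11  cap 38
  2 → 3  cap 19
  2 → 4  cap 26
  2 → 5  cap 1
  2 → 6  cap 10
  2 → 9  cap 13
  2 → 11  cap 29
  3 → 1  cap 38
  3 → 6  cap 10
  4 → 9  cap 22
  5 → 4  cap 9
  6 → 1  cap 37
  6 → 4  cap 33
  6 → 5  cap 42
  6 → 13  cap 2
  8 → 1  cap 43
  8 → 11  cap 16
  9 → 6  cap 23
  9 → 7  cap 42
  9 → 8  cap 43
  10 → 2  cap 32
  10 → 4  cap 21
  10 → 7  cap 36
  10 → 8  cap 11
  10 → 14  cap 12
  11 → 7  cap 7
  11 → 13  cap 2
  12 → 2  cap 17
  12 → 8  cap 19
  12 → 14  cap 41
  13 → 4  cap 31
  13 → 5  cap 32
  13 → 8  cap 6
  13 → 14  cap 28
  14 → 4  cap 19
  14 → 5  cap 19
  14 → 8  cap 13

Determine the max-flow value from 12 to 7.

Maximum flow value: 56

augment #1: 12→2→9→7 bottleneck 13, total now 13
augment #2: 12→2→11→7 bottleneck 4, total now 17
augment #3: 12→8→11→7 bottleneck 3, total now 20
augment #4: 12→14→4→9→7 bottleneck 19, total now 39
augment #5: 12→8→1→0→10→7 bottleneck 14, total now 53
augment #6: 12→8→1→4→9→7 bottleneck 2, total now 55
augment #7: 12→14→5→4→9→7 bottleneck 1, total now 56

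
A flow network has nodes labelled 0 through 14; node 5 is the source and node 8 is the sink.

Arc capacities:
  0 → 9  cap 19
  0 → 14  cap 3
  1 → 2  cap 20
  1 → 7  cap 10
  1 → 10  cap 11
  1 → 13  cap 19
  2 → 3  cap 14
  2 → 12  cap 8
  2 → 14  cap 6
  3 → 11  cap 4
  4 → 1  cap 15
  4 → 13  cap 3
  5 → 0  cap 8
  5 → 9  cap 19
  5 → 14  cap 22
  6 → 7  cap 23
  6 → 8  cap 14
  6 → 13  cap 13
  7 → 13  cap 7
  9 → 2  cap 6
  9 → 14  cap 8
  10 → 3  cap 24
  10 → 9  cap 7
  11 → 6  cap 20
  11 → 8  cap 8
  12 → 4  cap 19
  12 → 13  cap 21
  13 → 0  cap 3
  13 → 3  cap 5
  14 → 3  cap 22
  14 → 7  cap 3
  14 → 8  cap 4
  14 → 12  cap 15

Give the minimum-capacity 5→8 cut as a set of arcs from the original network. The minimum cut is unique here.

augment #1: 5→14→8 push 4
augment #2: 5→14→3→11→8 push 4
max flow = 8; residual-reachable set from 5 gives S-side
cut edges (S→T): {(3,11), (14,8)} total cap 8

Min-cut arcs: {(3,11), (14,8)} (total capacity 8)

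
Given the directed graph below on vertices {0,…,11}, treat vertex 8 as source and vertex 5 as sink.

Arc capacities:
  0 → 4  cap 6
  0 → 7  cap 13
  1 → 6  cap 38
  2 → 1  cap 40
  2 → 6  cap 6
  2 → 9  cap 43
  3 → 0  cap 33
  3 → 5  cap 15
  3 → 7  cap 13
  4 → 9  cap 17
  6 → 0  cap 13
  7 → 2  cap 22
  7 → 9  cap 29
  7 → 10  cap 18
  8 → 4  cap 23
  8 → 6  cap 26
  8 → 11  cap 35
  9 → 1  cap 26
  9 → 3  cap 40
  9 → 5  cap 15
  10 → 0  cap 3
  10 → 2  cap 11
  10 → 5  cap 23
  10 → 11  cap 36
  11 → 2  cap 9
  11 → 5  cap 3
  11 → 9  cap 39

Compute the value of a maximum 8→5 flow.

Maximum flow value: 51

augment #1: 8→11→5 bottleneck 3, total now 3
augment #2: 8→4→9→5 bottleneck 15, total now 18
augment #3: 8→4→9→3→5 bottleneck 2, total now 20
augment #4: 8→11→9→3→5 bottleneck 13, total now 33
augment #5: 8→6→0→7→10→5 bottleneck 13, total now 46
augment #6: 8→11→9→3→7→10→5 bottleneck 5, total now 51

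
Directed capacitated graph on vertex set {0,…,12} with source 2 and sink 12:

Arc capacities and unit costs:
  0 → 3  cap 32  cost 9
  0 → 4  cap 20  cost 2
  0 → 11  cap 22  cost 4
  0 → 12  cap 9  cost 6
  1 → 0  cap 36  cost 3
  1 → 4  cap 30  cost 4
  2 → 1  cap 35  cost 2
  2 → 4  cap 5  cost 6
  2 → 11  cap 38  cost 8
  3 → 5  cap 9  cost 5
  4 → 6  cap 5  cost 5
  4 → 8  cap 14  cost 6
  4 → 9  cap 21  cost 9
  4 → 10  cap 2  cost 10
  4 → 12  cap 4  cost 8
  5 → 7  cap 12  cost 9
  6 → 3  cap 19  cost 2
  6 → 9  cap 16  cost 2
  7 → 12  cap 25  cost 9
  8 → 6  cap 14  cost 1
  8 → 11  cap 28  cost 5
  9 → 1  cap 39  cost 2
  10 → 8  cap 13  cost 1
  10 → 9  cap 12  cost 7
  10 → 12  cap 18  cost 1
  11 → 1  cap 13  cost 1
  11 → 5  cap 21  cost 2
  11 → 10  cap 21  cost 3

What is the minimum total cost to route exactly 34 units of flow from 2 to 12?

Minimum cost for 34 units: 455

shortest-cost path #1: 2→1→0→12 push 9 @ unit cost 11 (adds 99)
shortest-cost path #2: 2→11→10→12 push 18 @ unit cost 12 (adds 216)
shortest-cost path #3: 2→4→12 push 4 @ unit cost 14 (adds 56)
shortest-cost path #4: 2→11→5→7→12 push 3 @ unit cost 28 (adds 84)
total cost = 455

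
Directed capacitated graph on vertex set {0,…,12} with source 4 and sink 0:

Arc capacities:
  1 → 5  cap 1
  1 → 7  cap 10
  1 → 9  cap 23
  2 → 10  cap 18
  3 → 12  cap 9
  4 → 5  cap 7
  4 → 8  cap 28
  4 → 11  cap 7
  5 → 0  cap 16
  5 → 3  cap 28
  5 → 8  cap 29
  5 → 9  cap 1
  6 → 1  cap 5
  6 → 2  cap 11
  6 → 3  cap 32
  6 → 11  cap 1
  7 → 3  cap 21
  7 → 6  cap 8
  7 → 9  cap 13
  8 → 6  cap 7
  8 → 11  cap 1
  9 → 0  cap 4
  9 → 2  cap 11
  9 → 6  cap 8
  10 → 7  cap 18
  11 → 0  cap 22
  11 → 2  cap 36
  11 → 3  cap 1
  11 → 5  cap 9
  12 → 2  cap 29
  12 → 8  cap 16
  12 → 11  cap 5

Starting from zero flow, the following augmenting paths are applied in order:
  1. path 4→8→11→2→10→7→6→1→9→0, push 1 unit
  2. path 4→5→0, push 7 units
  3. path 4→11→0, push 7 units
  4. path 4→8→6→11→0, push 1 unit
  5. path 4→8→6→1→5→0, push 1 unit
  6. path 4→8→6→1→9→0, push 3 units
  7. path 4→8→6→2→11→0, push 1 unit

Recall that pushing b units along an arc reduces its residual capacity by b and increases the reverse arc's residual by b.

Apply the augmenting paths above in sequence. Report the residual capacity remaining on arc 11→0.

Residual capacity of (11,0): 13

after path 1 (4→8→11→2→10→7→6→1→9→0, push 1): res(11,0)=22
after path 2 (4→5→0, push 7): res(11,0)=22
after path 3 (4→11→0, push 7): res(11,0)=15
after path 4 (4→8→6→11→0, push 1): res(11,0)=14
after path 5 (4→8→6→1→5→0, push 1): res(11,0)=14
after path 6 (4→8→6→1→9→0, push 3): res(11,0)=14
after path 7 (4→8→6→2→11→0, push 1): res(11,0)=13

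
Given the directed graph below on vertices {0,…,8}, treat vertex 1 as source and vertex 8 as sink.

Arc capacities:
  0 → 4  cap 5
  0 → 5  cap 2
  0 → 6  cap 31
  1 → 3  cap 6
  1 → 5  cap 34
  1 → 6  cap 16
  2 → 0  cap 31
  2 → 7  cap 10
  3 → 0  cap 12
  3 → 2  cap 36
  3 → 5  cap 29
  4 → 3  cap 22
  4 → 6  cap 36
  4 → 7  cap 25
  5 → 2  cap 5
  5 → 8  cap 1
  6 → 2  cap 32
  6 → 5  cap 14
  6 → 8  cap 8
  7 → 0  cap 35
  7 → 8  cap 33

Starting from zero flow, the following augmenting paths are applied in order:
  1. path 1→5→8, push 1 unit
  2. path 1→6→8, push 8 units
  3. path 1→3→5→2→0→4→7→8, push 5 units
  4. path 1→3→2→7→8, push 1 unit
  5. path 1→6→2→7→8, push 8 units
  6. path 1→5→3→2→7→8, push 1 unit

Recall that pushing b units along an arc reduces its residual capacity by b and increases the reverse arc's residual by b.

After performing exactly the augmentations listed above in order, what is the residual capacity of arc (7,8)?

Residual capacity of (7,8): 18

after path 1 (1→5→8, push 1): res(7,8)=33
after path 2 (1→6→8, push 8): res(7,8)=33
after path 3 (1→3→5→2→0→4→7→8, push 5): res(7,8)=28
after path 4 (1→3→2→7→8, push 1): res(7,8)=27
after path 5 (1→6→2→7→8, push 8): res(7,8)=19
after path 6 (1→5→3→2→7→8, push 1): res(7,8)=18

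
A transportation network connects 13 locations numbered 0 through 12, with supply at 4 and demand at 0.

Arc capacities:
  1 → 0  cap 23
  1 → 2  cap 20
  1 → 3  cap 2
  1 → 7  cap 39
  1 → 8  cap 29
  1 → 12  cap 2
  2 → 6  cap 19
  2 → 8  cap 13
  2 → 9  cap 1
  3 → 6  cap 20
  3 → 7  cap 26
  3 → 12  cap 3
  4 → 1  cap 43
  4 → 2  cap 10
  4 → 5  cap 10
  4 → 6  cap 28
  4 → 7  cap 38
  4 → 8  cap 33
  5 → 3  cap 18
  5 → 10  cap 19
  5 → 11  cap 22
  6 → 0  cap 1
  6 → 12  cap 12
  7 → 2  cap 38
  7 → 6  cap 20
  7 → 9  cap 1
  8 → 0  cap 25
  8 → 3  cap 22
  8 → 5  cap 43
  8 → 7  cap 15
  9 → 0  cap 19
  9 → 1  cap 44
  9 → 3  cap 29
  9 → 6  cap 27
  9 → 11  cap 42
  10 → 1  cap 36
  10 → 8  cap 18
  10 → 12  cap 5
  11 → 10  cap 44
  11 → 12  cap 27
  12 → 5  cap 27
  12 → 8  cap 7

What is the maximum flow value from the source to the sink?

Maximum flow value: 51

augment #1: 4→1→0 bottleneck 23, total now 23
augment #2: 4→6→0 bottleneck 1, total now 24
augment #3: 4→8→0 bottleneck 25, total now 49
augment #4: 4→2→9→0 bottleneck 1, total now 50
augment #5: 4→7→9→0 bottleneck 1, total now 51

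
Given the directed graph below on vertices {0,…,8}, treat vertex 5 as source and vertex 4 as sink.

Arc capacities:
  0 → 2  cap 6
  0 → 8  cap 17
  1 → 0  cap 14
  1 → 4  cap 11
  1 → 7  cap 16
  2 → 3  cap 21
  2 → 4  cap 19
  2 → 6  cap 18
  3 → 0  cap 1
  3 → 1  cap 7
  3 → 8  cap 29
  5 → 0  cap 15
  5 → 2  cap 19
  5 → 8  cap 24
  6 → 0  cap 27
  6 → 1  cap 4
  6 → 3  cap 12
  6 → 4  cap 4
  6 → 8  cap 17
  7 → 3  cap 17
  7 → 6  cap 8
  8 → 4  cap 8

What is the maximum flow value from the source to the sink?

Maximum flow value: 33

augment #1: 5→2→4 bottleneck 19, total now 19
augment #2: 5→8→4 bottleneck 8, total now 27
augment #3: 5→0→2→6→4 bottleneck 4, total now 31
augment #4: 5→0→2→3→1→4 bottleneck 2, total now 33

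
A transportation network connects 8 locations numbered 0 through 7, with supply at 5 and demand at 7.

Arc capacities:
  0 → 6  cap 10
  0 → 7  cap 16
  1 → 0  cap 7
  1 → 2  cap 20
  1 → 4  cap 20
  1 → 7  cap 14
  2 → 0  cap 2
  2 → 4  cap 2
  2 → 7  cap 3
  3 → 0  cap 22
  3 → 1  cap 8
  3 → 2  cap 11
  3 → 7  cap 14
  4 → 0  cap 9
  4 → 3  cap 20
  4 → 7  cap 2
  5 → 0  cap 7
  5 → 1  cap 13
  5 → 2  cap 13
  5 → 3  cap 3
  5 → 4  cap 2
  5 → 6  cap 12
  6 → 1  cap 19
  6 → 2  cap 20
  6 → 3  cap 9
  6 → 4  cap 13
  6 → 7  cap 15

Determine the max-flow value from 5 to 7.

Maximum flow value: 44

augment #1: 5→0→7 bottleneck 7, total now 7
augment #2: 5→1→7 bottleneck 13, total now 20
augment #3: 5→2→7 bottleneck 3, total now 23
augment #4: 5→3→7 bottleneck 3, total now 26
augment #5: 5→4→7 bottleneck 2, total now 28
augment #6: 5→6→7 bottleneck 12, total now 40
augment #7: 5→2→0→7 bottleneck 2, total now 42
augment #8: 5→2→4→0→7 bottleneck 2, total now 44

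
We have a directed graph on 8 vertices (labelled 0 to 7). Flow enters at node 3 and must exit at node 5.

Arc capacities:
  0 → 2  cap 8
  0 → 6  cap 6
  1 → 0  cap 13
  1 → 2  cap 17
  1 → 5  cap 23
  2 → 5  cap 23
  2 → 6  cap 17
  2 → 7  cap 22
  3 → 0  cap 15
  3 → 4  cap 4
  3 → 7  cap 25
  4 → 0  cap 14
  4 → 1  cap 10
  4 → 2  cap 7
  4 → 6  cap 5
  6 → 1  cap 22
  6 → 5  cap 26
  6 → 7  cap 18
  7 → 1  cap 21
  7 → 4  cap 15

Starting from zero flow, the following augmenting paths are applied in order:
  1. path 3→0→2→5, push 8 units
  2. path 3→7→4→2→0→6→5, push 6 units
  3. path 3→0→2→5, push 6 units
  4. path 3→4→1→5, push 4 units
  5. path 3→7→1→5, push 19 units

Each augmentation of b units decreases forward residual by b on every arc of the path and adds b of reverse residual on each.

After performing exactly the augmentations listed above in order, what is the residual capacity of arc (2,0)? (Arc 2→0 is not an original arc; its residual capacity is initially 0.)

after path 1 (3→0→2→5, push 8): res(2,0)=8
after path 2 (3→7→4→2→0→6→5, push 6): res(2,0)=2
after path 3 (3→0→2→5, push 6): res(2,0)=8
after path 4 (3→4→1→5, push 4): res(2,0)=8
after path 5 (3→7→1→5, push 19): res(2,0)=8

Residual capacity of (2,0): 8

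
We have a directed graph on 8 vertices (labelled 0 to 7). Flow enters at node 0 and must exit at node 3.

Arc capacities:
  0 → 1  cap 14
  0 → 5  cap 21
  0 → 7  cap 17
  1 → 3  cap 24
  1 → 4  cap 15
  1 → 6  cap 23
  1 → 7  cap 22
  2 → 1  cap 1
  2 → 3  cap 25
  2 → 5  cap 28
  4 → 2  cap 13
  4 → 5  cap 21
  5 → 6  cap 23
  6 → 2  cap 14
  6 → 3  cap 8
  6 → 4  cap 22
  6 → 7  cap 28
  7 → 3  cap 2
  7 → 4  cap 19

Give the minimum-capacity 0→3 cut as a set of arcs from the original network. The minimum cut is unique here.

Min-cut arcs: {(0,1), (2,1), (2,3), (6,3), (7,3)} (total capacity 50)

augment #1: 0→1→3 push 14
augment #2: 0→7→3 push 2
augment #3: 0→5→6→3 push 8
augment #4: 0→5→6→2→3 push 13
augment #5: 0→7→4→2→3 push 12
augment #6: 0→7→4→2→1→3 push 1
max flow = 50; residual-reachable set from 0 gives S-side
cut edges (S→T): {(0,1), (2,1), (2,3), (6,3), (7,3)} total cap 50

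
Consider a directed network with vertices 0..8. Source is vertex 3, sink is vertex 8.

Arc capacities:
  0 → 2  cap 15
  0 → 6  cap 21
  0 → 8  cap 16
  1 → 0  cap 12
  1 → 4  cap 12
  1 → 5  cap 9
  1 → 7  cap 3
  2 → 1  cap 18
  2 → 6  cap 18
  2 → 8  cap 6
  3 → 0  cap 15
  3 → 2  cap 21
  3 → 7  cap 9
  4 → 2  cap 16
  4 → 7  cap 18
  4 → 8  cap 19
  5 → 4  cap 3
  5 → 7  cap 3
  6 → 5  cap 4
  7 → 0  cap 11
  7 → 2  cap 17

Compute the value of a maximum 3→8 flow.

Maximum flow value: 37

augment #1: 3→0→8 bottleneck 15, total now 15
augment #2: 3→2→8 bottleneck 6, total now 21
augment #3: 3→7→0→8 bottleneck 1, total now 22
augment #4: 3→2→1→4→8 bottleneck 12, total now 34
augment #5: 3→2→1→5→4→8 bottleneck 3, total now 37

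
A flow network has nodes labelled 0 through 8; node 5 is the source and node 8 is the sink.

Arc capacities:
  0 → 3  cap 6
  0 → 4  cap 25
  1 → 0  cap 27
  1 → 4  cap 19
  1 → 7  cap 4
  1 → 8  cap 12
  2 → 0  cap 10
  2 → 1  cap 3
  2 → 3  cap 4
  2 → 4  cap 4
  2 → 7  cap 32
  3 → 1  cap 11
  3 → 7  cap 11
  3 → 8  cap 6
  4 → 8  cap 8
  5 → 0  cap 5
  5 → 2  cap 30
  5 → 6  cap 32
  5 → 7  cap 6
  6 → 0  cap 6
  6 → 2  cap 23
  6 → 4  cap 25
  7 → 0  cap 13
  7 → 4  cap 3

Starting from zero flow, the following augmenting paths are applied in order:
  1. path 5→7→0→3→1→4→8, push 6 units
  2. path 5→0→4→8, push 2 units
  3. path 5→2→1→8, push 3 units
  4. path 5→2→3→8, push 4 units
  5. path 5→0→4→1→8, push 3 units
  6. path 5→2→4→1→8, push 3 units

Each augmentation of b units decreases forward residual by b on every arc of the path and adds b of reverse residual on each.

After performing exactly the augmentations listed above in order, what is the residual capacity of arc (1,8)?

Residual capacity of (1,8): 3

after path 1 (5→7→0→3→1→4→8, push 6): res(1,8)=12
after path 2 (5→0→4→8, push 2): res(1,8)=12
after path 3 (5→2→1→8, push 3): res(1,8)=9
after path 4 (5→2→3→8, push 4): res(1,8)=9
after path 5 (5→0→4→1→8, push 3): res(1,8)=6
after path 6 (5→2→4→1→8, push 3): res(1,8)=3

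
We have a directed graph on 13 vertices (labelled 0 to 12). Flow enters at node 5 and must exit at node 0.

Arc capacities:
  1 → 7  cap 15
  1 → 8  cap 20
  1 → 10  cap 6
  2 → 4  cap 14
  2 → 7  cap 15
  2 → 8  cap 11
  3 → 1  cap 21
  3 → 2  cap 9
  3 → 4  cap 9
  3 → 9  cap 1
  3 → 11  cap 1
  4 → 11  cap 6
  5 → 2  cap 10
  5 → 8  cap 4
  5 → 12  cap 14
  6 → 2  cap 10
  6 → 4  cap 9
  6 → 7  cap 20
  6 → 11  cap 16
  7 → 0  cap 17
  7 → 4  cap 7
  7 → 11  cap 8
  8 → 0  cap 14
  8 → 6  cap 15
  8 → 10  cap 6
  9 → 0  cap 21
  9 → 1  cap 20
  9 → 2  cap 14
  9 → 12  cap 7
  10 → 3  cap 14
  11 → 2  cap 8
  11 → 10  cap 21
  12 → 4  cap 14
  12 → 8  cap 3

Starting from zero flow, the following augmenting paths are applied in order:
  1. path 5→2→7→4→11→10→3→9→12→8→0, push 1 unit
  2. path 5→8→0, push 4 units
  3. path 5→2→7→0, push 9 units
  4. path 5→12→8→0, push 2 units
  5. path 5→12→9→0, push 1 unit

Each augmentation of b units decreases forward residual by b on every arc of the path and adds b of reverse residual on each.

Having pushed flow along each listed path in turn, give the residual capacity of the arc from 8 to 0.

Residual capacity of (8,0): 7

after path 1 (5→2→7→4→11→10→3→9→12→8→0, push 1): res(8,0)=13
after path 2 (5→8→0, push 4): res(8,0)=9
after path 3 (5→2→7→0, push 9): res(8,0)=9
after path 4 (5→12→8→0, push 2): res(8,0)=7
after path 5 (5→12→9→0, push 1): res(8,0)=7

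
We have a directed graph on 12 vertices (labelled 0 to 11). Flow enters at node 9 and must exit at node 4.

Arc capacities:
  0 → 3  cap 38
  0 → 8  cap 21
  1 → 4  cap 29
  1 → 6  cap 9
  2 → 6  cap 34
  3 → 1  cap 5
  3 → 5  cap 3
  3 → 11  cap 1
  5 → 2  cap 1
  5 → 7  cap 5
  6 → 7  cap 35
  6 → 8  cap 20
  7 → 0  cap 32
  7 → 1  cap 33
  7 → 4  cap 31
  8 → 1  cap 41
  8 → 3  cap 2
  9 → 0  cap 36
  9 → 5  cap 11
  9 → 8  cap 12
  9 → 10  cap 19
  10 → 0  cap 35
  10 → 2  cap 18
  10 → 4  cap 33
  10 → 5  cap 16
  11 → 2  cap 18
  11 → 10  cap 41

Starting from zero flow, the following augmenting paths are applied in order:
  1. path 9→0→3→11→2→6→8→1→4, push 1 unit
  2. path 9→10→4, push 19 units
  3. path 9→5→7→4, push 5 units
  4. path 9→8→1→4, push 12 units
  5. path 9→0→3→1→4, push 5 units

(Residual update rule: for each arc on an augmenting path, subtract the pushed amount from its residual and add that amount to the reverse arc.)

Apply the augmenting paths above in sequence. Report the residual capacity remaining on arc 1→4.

Residual capacity of (1,4): 11

after path 1 (9→0→3→11→2→6→8→1→4, push 1): res(1,4)=28
after path 2 (9→10→4, push 19): res(1,4)=28
after path 3 (9→5→7→4, push 5): res(1,4)=28
after path 4 (9→8→1→4, push 12): res(1,4)=16
after path 5 (9→0→3→1→4, push 5): res(1,4)=11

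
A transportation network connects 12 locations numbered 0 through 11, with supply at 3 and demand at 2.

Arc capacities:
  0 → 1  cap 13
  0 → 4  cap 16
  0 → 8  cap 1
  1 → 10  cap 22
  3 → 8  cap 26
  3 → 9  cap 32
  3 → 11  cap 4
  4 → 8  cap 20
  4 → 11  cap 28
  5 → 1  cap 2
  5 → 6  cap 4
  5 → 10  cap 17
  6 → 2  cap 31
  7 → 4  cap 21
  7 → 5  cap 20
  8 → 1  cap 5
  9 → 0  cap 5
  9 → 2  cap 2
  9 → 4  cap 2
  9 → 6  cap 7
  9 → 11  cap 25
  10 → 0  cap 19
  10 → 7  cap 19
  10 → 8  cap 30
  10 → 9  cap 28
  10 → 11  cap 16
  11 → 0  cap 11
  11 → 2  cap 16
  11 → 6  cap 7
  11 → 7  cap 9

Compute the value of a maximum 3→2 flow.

Maximum flow value: 36

augment #1: 3→9→2 bottleneck 2, total now 2
augment #2: 3→11→2 bottleneck 4, total now 6
augment #3: 3→9→6→2 bottleneck 7, total now 13
augment #4: 3→9→11→2 bottleneck 12, total now 25
augment #5: 3→9→11→6→2 bottleneck 7, total now 32
augment #6: 3→9→11→7→5→6→2 bottleneck 4, total now 36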